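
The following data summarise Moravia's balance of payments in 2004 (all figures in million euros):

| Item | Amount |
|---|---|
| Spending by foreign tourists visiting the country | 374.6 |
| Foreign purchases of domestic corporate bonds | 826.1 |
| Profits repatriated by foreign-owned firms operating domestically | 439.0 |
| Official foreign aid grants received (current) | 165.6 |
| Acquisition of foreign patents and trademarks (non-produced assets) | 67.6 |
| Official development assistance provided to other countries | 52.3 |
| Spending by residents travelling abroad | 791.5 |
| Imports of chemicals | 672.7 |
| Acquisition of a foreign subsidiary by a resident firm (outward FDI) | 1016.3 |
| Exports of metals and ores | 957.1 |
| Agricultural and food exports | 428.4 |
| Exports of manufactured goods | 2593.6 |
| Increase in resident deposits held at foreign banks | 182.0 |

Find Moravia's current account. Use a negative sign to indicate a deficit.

2563.8

Goods: -672.7 + 2593.6 + 957.1 + 428.4 = 3306.4
Services: 374.6 - 791.5 = -416.9
Primary income: -439.0
Secondary income: 165.6 - 52.3 = 113.3
Current account = 3306.4 + (-416.9) + (-439.0) + 113.3 = 2563.8
(Excluded from the current account — financial account: foreign purchases of domestic corporate bonds 826.1, acquisition of a foreign subsidiary by a resident firm (outward FDI) 1016.3, increase in resident deposits held at foreign banks 182.0; capital account: acquisition of foreign patents and trademarks (non-produced assets) 67.6.)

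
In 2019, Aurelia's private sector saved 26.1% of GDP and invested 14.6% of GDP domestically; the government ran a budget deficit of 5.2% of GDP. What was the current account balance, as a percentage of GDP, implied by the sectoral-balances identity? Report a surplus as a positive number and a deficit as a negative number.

By the sectoral-balances identity, CA = (S_private - I) + (T - G).
Private balance = 26.1 - 14.6 = 11.5
Government balance (T - G) = -5.2
CA = 11.5 + (-5.2) = 6.3

6.3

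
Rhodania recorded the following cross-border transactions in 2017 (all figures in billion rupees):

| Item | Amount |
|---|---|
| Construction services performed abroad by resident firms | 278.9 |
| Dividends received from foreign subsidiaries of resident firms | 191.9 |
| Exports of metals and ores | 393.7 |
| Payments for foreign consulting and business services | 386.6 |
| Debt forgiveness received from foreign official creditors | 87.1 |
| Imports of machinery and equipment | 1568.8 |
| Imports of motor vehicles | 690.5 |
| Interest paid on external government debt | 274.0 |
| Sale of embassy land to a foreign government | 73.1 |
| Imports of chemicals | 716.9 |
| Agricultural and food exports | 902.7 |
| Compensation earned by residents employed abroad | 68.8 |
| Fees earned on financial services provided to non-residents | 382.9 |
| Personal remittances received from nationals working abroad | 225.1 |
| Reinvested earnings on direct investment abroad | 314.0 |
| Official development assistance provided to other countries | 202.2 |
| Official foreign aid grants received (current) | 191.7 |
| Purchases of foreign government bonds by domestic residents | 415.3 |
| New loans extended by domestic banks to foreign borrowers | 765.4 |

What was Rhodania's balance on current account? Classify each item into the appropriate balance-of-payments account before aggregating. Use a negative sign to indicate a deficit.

Goods: -1568.8 - 716.9 - 690.5 + 902.7 + 393.7 = -1679.8
Services: 382.9 + 278.9 - 386.6 = 275.2
Primary income: 68.8 + 314.0 + 191.9 - 274.0 = 300.7
Secondary income: 191.7 + 225.1 - 202.2 = 214.6
Current account = (-1679.8) + 275.2 + 300.7 + 214.6 = -889.3
(Excluded from the current account — capital account: debt forgiveness received from foreign official creditors 87.1, sale of embassy land to a foreign government 73.1; financial account: purchases of foreign government bonds by domestic residents 415.3, new loans extended by domestic banks to foreign borrowers 765.4.)

-889.3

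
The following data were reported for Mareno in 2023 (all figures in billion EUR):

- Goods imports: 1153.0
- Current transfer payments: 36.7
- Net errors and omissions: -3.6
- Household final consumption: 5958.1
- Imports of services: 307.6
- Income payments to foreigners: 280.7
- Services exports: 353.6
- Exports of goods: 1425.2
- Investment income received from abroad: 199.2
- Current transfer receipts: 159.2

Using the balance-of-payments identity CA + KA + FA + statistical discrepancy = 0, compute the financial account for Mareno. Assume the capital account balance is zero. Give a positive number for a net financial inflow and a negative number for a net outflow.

-355.6

Goods balance = 1425.2 - 1153.0 = 272.2
Services balance = 353.6 - 307.6 = 46.0
Trade balance (goods + services) = 272.2 + 46.0 = 318.2
Net primary income = 199.2 - 280.7 = -81.5
Net secondary income = 159.2 - 36.7 = 122.5
Current account = 318.2 + (-81.5) + 122.5 = 359.2
Financial account = -(359.2 + (-3.6)) = -355.6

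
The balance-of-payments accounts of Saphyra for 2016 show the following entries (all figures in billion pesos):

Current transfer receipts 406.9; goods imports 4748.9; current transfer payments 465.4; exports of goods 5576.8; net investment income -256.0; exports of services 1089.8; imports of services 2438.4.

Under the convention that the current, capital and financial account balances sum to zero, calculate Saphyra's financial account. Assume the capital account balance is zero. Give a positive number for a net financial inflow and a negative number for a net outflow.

835.2

Goods balance = 5576.8 - 4748.9 = 827.9
Services balance = 1089.8 - 2438.4 = -1348.6
Trade balance (goods + services) = 827.9 + (-1348.6) = -520.7
Net primary income = -256.0
Net secondary income = 406.9 - 465.4 = -58.5
Current account = -520.7 + (-256.0) + (-58.5) = -835.2
Financial account = -(-835.2) = 835.2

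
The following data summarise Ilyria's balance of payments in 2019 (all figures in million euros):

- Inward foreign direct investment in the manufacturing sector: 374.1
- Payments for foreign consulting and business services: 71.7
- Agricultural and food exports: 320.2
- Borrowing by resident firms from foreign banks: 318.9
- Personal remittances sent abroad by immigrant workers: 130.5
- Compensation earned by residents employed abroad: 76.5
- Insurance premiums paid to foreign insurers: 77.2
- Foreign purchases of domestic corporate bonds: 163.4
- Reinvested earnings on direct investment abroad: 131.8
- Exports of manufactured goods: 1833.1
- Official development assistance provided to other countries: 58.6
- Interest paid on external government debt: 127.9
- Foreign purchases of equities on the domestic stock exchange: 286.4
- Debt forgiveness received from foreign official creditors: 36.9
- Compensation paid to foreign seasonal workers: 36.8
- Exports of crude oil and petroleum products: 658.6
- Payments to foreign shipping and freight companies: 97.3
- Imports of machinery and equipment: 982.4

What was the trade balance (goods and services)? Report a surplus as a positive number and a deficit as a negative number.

1583.3

Goods: 658.6 + 320.2 - 982.4 + 1833.1 = 1829.5
Services: -77.2 - 97.3 - 71.7 = -246.2
Trade balance = 1829.5 + (-246.2) = 1583.3
(Excluded from the trade balance — financial account: inward foreign direct investment in the manufacturing sector 374.1, borrowing by resident firms from foreign banks 318.9, foreign purchases of domestic corporate bonds 163.4, foreign purchases of equities on the domestic stock exchange 286.4; secondary income: personal remittances sent abroad by immigrant workers 130.5, official development assistance provided to other countries 58.6; primary income: compensation earned by residents employed abroad 76.5, reinvested earnings on direct investment abroad 131.8, interest paid on external government debt 127.9, compensation paid to foreign seasonal workers 36.8; capital account: debt forgiveness received from foreign official creditors 36.9.)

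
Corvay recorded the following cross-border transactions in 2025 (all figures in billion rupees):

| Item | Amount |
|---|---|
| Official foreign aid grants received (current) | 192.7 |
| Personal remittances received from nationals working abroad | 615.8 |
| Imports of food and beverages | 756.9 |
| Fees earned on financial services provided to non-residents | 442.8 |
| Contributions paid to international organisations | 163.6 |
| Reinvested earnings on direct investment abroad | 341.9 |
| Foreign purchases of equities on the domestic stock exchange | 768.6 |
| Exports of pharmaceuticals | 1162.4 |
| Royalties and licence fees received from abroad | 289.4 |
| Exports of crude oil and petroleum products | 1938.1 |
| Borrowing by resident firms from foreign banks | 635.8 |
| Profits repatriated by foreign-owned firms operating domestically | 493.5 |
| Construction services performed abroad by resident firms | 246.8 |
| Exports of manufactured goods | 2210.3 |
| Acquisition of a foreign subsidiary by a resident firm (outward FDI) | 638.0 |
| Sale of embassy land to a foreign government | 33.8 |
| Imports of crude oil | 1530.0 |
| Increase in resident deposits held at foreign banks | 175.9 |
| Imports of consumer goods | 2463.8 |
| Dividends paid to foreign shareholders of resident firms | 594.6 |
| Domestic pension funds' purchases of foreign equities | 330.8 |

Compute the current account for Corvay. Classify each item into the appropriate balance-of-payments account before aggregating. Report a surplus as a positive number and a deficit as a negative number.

Goods: -756.9 - 2463.8 - 1530.0 + 1162.4 + 2210.3 + 1938.1 = 560.1
Services: 289.4 + 442.8 + 246.8 = 979.0
Primary income: -493.5 + 341.9 - 594.6 = -746.2
Secondary income: 615.8 - 163.6 + 192.7 = 644.9
Current account = 560.1 + 979.0 + (-746.2) + 644.9 = 1437.8
(Excluded from the current account — financial account: foreign purchases of equities on the domestic stock exchange 768.6, borrowing by resident firms from foreign banks 635.8, acquisition of a foreign subsidiary by a resident firm (outward FDI) 638.0, increase in resident deposits held at foreign banks 175.9, domestic pension funds' purchases of foreign equities 330.8; capital account: sale of embassy land to a foreign government 33.8.)

1437.8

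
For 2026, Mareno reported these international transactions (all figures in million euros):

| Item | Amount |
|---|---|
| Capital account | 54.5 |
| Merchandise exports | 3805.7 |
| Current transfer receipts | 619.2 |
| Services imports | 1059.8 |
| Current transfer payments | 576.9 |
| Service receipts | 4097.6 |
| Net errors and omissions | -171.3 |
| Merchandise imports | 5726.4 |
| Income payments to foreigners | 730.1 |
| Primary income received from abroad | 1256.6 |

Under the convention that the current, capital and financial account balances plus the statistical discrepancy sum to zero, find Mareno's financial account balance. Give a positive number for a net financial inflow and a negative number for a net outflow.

Goods balance = 3805.7 - 5726.4 = -1920.7
Services balance = 4097.6 - 1059.8 = 3037.8
Trade balance (goods + services) = -1920.7 + 3037.8 = 1117.1
Net primary income = 1256.6 - 730.1 = 526.5
Net secondary income = 619.2 - 576.9 = 42.3
Current account = 1117.1 + 526.5 + 42.3 = 1685.9
Financial account = -(1685.9 + 54.5 + (-171.3)) = -1569.1

-1569.1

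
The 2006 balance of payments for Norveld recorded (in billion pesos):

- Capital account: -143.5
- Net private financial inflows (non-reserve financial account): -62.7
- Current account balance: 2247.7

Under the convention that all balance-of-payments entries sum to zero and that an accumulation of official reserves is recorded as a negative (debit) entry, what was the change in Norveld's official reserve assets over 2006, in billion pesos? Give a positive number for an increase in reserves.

2041.5

Official reserve transactions balance = -(2247.7 + (-143.5) + (-62.7)) = -2041.5
An accumulation of reserves is recorded as a debit (negative entry), so the change in the stock of reserves is the negative of that balance.
Change in official reserves = -(-2041.5) = 2041.5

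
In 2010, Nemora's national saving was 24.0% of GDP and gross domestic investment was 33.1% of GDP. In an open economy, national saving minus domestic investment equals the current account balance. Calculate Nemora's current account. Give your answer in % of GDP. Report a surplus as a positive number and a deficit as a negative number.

-9.1

S - I = CA (net lending to the rest of the world).
CA = S - I = 24.0 - 33.1 = -9.1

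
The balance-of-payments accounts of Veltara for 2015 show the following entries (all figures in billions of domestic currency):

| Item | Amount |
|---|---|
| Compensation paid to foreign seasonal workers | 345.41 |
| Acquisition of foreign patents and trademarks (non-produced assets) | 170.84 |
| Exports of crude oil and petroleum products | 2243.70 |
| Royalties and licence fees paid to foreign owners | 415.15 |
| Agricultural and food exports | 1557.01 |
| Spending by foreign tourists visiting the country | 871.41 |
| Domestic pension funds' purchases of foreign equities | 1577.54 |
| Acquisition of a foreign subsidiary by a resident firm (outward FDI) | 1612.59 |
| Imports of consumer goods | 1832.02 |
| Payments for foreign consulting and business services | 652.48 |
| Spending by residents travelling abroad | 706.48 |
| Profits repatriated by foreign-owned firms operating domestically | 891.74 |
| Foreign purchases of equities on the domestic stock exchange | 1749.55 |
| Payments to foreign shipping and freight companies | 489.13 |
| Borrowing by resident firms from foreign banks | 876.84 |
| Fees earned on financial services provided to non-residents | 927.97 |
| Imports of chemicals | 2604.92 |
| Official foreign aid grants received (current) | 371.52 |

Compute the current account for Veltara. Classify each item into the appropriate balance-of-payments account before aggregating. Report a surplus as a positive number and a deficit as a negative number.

Goods: 2243.70 - 1832.02 + 1557.01 - 2604.92 = -636.23
Services: -489.13 - 415.15 + 927.97 - 652.48 + 871.41 - 706.48 = -463.86
Primary income: -891.74 - 345.41 = -1237.15
Secondary income: 371.52
Current account = (-636.23) + (-463.86) + (-1237.15) + 371.52 = -1965.72
(Excluded from the current account — capital account: acquisition of foreign patents and trademarks (non-produced assets) 170.84; financial account: domestic pension funds' purchases of foreign equities 1577.54, acquisition of a foreign subsidiary by a resident firm (outward FDI) 1612.59, foreign purchases of equities on the domestic stock exchange 1749.55, borrowing by resident firms from foreign banks 876.84.)

-1965.72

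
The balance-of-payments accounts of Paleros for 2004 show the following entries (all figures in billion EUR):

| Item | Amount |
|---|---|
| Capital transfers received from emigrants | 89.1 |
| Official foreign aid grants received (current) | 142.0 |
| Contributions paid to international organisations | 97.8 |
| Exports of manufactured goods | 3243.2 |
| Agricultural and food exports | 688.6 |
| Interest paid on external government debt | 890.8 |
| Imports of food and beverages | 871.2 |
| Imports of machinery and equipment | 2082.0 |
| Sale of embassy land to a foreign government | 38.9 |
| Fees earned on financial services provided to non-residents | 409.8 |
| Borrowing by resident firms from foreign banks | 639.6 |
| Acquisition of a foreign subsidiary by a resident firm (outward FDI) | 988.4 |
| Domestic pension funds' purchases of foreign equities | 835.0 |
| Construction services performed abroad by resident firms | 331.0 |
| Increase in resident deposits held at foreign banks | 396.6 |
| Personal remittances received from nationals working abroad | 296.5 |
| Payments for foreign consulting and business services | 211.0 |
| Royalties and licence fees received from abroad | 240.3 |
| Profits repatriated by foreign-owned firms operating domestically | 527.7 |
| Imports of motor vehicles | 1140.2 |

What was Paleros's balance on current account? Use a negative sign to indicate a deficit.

-469.3

Goods: -1140.2 - 871.2 - 2082.0 + 3243.2 + 688.6 = -161.6
Services: 240.3 - 211.0 + 409.8 + 331.0 = 770.1
Primary income: -890.8 - 527.7 = -1418.5
Secondary income: 296.5 + 142.0 - 97.8 = 340.7
Current account = (-161.6) + 770.1 + (-1418.5) + 340.7 = -469.3
(Excluded from the current account — capital account: capital transfers received from emigrants 89.1, sale of embassy land to a foreign government 38.9; financial account: borrowing by resident firms from foreign banks 639.6, acquisition of a foreign subsidiary by a resident firm (outward FDI) 988.4, domestic pension funds' purchases of foreign equities 835.0, increase in resident deposits held at foreign banks 396.6.)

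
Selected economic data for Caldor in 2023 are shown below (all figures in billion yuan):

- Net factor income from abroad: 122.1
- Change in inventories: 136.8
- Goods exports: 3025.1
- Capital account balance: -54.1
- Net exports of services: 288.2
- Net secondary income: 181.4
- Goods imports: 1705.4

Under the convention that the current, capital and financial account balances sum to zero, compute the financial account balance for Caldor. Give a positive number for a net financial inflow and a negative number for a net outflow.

Goods balance = 3025.1 - 1705.4 = 1319.7
Services balance = 288.2
Trade balance (goods + services) = 1319.7 + 288.2 = 1607.9
Net primary income = 122.1
Net secondary income = 181.4
Current account = 1607.9 + 122.1 + 181.4 = 1911.4
Financial account = -(1911.4 + (-54.1)) = -1857.3

-1857.3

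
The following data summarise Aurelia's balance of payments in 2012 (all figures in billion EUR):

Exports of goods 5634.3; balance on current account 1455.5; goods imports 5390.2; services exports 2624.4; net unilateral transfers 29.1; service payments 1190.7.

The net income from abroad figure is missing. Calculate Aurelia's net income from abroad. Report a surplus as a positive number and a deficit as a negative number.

Current account = goods balance + services balance + net primary income + net secondary income
Sum of the known components = 1706.9
Net income from abroad = CA - (known components) = 1455.5 - 1706.9 = -251.4

-251.4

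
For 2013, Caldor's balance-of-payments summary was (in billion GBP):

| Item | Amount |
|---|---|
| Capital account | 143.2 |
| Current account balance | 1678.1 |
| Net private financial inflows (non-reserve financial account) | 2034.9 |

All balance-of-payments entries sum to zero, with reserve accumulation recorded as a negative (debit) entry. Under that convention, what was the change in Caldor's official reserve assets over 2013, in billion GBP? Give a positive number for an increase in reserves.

3856.2

Official reserve transactions balance = -(1678.1 + 143.2 + 2034.9) = -3856.2
An accumulation of reserves is recorded as a debit (negative entry), so the change in the stock of reserves is the negative of that balance.
Change in official reserves = -(-3856.2) = 3856.2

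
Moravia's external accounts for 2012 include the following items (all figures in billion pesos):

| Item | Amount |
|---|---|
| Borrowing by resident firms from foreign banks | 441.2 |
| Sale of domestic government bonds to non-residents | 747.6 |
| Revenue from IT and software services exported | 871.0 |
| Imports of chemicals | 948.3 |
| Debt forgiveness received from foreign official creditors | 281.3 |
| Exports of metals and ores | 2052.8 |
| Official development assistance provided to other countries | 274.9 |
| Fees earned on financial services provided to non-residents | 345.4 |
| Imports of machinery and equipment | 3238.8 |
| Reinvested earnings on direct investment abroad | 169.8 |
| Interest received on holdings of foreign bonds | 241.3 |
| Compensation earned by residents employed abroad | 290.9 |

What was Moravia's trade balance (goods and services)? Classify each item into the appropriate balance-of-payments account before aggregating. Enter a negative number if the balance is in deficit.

Goods: -3238.8 - 948.3 + 2052.8 = -2134.3
Services: 871.0 + 345.4 = 1216.4
Trade balance = -2134.3 + 1216.4 = -917.9
(Excluded from the trade balance — financial account: borrowing by resident firms from foreign banks 441.2, sale of domestic government bonds to non-residents 747.6; capital account: debt forgiveness received from foreign official creditors 281.3; secondary income: official development assistance provided to other countries 274.9; primary income: reinvested earnings on direct investment abroad 169.8, interest received on holdings of foreign bonds 241.3, compensation earned by residents employed abroad 290.9.)

-917.9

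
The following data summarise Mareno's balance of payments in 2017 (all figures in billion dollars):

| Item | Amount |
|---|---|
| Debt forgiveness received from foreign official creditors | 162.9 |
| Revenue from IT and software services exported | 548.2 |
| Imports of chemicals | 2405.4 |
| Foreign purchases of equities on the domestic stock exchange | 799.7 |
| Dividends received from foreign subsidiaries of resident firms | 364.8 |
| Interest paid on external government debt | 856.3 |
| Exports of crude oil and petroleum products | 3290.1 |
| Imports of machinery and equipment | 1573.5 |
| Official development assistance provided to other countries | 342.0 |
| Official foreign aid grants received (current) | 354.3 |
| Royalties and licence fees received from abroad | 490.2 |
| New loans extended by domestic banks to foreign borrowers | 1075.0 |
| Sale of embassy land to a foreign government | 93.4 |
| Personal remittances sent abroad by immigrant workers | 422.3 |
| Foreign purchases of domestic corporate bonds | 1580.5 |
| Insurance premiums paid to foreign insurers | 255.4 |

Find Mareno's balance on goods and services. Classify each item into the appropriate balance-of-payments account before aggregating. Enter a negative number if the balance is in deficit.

Goods: -2405.4 + 3290.1 - 1573.5 = -688.8
Services: 548.2 - 255.4 + 490.2 = 783.0
Trade balance = -688.8 + 783.0 = 94.2
(Excluded from the trade balance — capital account: debt forgiveness received from foreign official creditors 162.9, sale of embassy land to a foreign government 93.4; financial account: foreign purchases of equities on the domestic stock exchange 799.7, new loans extended by domestic banks to foreign borrowers 1075.0, foreign purchases of domestic corporate bonds 1580.5; primary income: dividends received from foreign subsidiaries of resident firms 364.8, interest paid on external government debt 856.3; secondary income: official development assistance provided to other countries 342.0, official foreign aid grants received (current) 354.3, personal remittances sent abroad by immigrant workers 422.3.)

94.2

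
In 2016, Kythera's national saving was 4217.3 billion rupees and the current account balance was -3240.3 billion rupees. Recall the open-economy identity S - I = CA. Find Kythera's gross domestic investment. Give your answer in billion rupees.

S - I = CA (net lending to the rest of the world).
I = S - CA = 4217.3 - (-3240.3) = 7457.6

7457.6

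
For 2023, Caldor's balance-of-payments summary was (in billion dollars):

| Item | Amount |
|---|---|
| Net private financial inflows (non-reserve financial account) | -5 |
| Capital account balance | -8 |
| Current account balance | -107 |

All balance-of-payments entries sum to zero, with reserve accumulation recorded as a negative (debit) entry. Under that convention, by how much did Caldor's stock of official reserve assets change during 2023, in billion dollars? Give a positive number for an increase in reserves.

Official reserve transactions balance = -((-107) + (-8) + (-5)) = 120
An accumulation of reserves is recorded as a debit (negative entry), so the change in the stock of reserves is the negative of that balance.
Change in official reserves = -(120) = -120

-120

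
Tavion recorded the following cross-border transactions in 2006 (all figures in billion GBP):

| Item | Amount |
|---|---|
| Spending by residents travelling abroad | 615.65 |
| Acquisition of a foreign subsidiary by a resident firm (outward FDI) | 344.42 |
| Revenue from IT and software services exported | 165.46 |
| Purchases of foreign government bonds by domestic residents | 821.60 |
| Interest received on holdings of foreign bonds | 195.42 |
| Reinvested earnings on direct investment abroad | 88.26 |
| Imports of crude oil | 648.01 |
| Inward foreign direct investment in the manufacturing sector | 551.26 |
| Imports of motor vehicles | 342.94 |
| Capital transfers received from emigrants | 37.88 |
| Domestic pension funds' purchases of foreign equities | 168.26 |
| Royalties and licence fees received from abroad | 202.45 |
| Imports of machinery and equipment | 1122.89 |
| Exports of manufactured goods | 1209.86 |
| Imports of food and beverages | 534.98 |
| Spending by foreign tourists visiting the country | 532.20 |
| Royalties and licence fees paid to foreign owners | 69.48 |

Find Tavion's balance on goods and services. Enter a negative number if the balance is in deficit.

-1223.98

Goods: -342.94 - 648.01 - 534.98 - 1122.89 + 1209.86 = -1438.96
Services: 532.20 - 615.65 + 202.45 + 165.46 - 69.48 = 214.98
Trade balance = -1438.96 + 214.98 = -1223.98
(Excluded from the trade balance — financial account: acquisition of a foreign subsidiary by a resident firm (outward FDI) 344.42, purchases of foreign government bonds by domestic residents 821.60, inward foreign direct investment in the manufacturing sector 551.26, domestic pension funds' purchases of foreign equities 168.26; primary income: interest received on holdings of foreign bonds 195.42, reinvested earnings on direct investment abroad 88.26; capital account: capital transfers received from emigrants 37.88.)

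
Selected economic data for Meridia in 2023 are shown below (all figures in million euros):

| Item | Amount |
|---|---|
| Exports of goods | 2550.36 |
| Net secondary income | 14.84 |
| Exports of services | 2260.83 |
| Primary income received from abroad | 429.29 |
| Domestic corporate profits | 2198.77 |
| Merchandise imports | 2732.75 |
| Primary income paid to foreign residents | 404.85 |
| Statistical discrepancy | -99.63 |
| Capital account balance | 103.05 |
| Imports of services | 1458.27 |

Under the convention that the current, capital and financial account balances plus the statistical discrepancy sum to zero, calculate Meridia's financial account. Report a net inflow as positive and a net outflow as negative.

-662.87

Goods balance = 2550.36 - 2732.75 = -182.39
Services balance = 2260.83 - 1458.27 = 802.56
Trade balance (goods + services) = -182.39 + 802.56 = 620.17
Net primary income = 429.29 - 404.85 = 24.44
Net secondary income = 14.84
Current account = 620.17 + 24.44 + 14.84 = 659.45
Financial account = -(659.45 + 103.05 + (-99.63)) = -662.87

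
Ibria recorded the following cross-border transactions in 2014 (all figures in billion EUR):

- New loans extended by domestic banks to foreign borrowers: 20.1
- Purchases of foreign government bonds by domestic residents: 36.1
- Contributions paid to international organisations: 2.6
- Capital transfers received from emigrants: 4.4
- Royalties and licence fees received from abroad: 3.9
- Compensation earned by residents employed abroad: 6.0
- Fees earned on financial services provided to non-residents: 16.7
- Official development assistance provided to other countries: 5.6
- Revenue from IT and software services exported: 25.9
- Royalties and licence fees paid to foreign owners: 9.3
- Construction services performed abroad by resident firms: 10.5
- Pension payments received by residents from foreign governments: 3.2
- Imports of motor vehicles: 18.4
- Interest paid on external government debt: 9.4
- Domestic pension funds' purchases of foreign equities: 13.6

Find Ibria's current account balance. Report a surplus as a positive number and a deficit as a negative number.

Goods: -18.4
Services: 16.7 - 9.3 + 25.9 + 3.9 + 10.5 = 47.7
Primary income: 6.0 - 9.4 = -3.4
Secondary income: -5.6 + 3.2 - 2.6 = -5.0
Current account = (-18.4) + 47.7 + (-3.4) + (-5.0) = 20.9
(Excluded from the current account — financial account: new loans extended by domestic banks to foreign borrowers 20.1, purchases of foreign government bonds by domestic residents 36.1, domestic pension funds' purchases of foreign equities 13.6; capital account: capital transfers received from emigrants 4.4.)

20.9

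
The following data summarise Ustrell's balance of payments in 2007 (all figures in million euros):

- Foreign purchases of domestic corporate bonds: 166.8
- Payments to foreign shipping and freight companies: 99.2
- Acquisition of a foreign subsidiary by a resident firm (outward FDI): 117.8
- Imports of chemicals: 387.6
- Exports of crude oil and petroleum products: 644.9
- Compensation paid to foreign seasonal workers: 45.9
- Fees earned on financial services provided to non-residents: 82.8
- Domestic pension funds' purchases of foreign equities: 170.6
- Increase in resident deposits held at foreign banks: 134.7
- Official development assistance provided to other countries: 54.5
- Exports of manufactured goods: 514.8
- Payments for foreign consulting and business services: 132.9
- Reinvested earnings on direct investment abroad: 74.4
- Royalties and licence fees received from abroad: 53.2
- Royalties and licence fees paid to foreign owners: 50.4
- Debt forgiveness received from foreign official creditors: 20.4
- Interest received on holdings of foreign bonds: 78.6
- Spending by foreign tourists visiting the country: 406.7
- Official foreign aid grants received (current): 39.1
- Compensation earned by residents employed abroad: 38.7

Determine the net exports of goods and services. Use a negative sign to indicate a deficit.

Goods: -387.6 + 644.9 + 514.8 = 772.1
Services: -50.4 + 82.8 + 53.2 - 132.9 - 99.2 + 406.7 = 260.2
Trade balance = 772.1 + 260.2 = 1032.3
(Excluded from the trade balance — financial account: foreign purchases of domestic corporate bonds 166.8, acquisition of a foreign subsidiary by a resident firm (outward FDI) 117.8, domestic pension funds' purchases of foreign equities 170.6, increase in resident deposits held at foreign banks 134.7; primary income: compensation paid to foreign seasonal workers 45.9, reinvested earnings on direct investment abroad 74.4, interest received on holdings of foreign bonds 78.6, compensation earned by residents employed abroad 38.7; secondary income: official development assistance provided to other countries 54.5, official foreign aid grants received (current) 39.1; capital account: debt forgiveness received from foreign official creditors 20.4.)

1032.3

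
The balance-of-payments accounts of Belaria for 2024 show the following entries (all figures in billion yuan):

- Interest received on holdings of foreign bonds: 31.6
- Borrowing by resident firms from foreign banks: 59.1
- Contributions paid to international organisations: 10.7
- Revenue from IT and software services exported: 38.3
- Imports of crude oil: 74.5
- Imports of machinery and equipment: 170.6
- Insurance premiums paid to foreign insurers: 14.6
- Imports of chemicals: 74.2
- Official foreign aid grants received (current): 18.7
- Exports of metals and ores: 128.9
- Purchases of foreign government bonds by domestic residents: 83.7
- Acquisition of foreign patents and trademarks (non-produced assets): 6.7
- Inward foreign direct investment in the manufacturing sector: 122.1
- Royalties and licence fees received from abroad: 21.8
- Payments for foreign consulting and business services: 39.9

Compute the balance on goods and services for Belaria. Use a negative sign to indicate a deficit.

Goods: -74.2 + 128.9 - 170.6 - 74.5 = -190.4
Services: 21.8 - 39.9 + 38.3 - 14.6 = 5.6
Trade balance = -190.4 + 5.6 = -184.8
(Excluded from the trade balance — primary income: interest received on holdings of foreign bonds 31.6; financial account: borrowing by resident firms from foreign banks 59.1, purchases of foreign government bonds by domestic residents 83.7, inward foreign direct investment in the manufacturing sector 122.1; secondary income: contributions paid to international organisations 10.7, official foreign aid grants received (current) 18.7; capital account: acquisition of foreign patents and trademarks (non-produced assets) 6.7.)

-184.8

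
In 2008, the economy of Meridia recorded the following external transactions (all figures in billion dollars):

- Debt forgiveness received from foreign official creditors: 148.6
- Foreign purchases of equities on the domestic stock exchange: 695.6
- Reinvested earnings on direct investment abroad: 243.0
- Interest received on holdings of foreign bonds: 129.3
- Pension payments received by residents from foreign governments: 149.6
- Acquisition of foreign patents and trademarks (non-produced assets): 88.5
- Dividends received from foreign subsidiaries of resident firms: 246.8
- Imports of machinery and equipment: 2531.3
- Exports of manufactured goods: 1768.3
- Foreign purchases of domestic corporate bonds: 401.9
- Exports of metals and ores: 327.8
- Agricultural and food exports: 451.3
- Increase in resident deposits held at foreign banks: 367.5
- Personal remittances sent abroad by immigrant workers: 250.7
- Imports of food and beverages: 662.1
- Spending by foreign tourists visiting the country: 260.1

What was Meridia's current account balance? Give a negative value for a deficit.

132.1

Goods: 451.3 + 1768.3 - 2531.3 + 327.8 - 662.1 = -646.0
Services: 260.1
Primary income: 243.0 + 129.3 + 246.8 = 619.1
Secondary income: -250.7 + 149.6 = -101.1
Current account = (-646.0) + 260.1 + 619.1 + (-101.1) = 132.1
(Excluded from the current account — capital account: debt forgiveness received from foreign official creditors 148.6, acquisition of foreign patents and trademarks (non-produced assets) 88.5; financial account: foreign purchases of equities on the domestic stock exchange 695.6, foreign purchases of domestic corporate bonds 401.9, increase in resident deposits held at foreign banks 367.5.)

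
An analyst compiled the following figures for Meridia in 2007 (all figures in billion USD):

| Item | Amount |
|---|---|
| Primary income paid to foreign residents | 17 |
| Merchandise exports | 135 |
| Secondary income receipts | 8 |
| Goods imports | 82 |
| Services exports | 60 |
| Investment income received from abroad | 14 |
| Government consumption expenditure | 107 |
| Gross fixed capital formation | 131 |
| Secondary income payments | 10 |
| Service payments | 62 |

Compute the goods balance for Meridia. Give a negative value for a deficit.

53

Goods balance = 135 - 82 = 53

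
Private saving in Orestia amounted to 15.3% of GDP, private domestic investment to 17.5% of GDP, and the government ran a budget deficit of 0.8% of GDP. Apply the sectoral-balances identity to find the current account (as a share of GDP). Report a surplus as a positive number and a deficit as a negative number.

By the sectoral-balances identity, CA = (S_private - I) + (T - G).
Private balance = 15.3 - 17.5 = -2.2
Government balance (T - G) = -0.8
CA = -2.2 + (-0.8) = -3.0

-3.0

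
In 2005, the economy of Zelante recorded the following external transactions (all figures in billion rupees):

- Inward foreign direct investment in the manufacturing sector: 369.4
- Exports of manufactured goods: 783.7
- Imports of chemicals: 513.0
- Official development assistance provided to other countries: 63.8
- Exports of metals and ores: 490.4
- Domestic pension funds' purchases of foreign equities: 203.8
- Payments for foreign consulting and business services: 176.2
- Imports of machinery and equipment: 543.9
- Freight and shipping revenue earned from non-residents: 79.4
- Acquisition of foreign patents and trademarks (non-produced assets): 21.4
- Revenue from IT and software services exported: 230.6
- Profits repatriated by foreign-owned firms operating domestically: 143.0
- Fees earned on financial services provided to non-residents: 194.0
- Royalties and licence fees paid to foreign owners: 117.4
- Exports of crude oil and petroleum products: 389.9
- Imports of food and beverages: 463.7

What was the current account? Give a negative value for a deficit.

Goods: 490.4 - 463.7 + 783.7 - 543.9 - 513.0 + 389.9 = 143.4
Services: -117.4 + 230.6 + 79.4 - 176.2 + 194.0 = 210.4
Primary income: -143.0
Secondary income: -63.8
Current account = 143.4 + 210.4 + (-143.0) + (-63.8) = 147.0
(Excluded from the current account — financial account: inward foreign direct investment in the manufacturing sector 369.4, domestic pension funds' purchases of foreign equities 203.8; capital account: acquisition of foreign patents and trademarks (non-produced assets) 21.4.)

147.0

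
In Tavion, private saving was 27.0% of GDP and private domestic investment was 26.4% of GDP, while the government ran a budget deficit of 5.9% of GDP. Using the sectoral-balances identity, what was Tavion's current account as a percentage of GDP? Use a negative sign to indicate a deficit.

By the sectoral-balances identity, CA = (S_private - I) + (T - G).
Private balance = 27.0 - 26.4 = 0.6
Government balance (T - G) = -5.9
CA = 0.6 + (-5.9) = -5.3

-5.3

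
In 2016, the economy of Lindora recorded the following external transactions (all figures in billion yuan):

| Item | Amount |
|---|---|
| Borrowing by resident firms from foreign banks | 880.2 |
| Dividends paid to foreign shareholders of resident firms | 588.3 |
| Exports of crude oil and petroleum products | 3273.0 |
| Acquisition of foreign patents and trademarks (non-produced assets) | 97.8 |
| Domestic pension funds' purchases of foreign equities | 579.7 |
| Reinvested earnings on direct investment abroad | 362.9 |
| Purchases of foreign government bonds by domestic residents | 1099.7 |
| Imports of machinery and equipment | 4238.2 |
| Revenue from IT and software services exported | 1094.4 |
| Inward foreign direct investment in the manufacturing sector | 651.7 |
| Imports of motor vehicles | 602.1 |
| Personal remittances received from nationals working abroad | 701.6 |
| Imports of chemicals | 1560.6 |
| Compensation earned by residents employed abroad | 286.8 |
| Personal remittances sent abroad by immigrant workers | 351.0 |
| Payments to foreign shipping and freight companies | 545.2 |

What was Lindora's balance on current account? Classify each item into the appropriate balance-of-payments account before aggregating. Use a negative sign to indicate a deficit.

-2166.7

Goods: -602.1 - 1560.6 + 3273.0 - 4238.2 = -3127.9
Services: -545.2 + 1094.4 = 549.2
Primary income: 362.9 + 286.8 - 588.3 = 61.4
Secondary income: -351.0 + 701.6 = 350.6
Current account = (-3127.9) + 549.2 + 61.4 + 350.6 = -2166.7
(Excluded from the current account — financial account: borrowing by resident firms from foreign banks 880.2, domestic pension funds' purchases of foreign equities 579.7, purchases of foreign government bonds by domestic residents 1099.7, inward foreign direct investment in the manufacturing sector 651.7; capital account: acquisition of foreign patents and trademarks (non-produced assets) 97.8.)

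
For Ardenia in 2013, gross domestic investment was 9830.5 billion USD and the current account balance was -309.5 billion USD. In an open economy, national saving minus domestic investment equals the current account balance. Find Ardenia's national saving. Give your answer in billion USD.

S = I + CA = 9830.5 + (-309.5) = 9521.0

9521.0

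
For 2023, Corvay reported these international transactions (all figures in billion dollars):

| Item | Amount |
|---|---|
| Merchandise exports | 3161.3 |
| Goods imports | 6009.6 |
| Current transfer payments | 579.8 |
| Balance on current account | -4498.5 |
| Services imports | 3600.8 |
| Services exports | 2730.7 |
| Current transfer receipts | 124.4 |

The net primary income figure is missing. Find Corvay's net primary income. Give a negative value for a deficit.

-324.7

Current account = goods balance + services balance + net primary income + net secondary income
Sum of the known components = -4173.8
Net primary income = CA - (known components) = -4498.5 - (-4173.8) = -324.7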